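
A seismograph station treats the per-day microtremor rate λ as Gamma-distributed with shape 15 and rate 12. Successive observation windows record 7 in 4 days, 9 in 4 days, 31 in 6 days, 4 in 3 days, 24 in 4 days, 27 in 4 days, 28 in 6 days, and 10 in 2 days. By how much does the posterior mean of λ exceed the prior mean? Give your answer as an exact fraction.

Total count: 7 + 9 + 31 + 4 + 24 + 27 + 28 + 10 = 140.
Total exposure: 4 + 4 + 6 + 3 + 4 + 4 + 6 + 2 = 33 days.
Gamma(α, β) with Poisson data over total exposure Σt gives posterior Gamma(α+Σx, β+Σt) = Gamma(155, 45).
Posterior mean = 155/45 = 31/9; prior mean = 15/12 = 5/4. Difference = 31/9 − 5/4 = 79/36.

79/36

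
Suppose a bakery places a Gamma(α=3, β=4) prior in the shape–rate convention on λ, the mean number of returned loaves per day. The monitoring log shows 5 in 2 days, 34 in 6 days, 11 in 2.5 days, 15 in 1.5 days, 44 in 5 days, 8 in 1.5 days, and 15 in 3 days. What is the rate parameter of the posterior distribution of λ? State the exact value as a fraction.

Total count: 5 + 34 + 11 + 15 + 44 + 8 + 15 = 132.
Total exposure: 2 + 6 + 2.5 + 1.5 + 5 + 1.5 + 3 = 21.5 days.
By Gamma–Poisson conjugacy, the posterior is Gamma(α + Σx, β + Σt) = Gamma(3 + 132, 4 + 21.5) = Gamma(135, 51/2).

51/2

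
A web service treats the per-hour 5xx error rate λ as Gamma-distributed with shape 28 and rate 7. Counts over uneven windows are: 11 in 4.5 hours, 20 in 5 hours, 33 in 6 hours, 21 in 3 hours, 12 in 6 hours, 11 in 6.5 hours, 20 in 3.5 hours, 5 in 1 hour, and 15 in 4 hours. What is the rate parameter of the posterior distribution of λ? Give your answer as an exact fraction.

93/2

Total count: 11 + 20 + 33 + 21 + 12 + 11 + 20 + 5 + 15 = 148.
Total exposure: 4.5 + 5 + 6 + 3 + 6 + 6.5 + 3.5 + 1 + 4 = 39.5 hours.
By Gamma–Poisson conjugacy, the posterior is Gamma(α + Σx, β + Σt) = Gamma(28 + 148, 7 + 39.5) = Gamma(176, 93/2).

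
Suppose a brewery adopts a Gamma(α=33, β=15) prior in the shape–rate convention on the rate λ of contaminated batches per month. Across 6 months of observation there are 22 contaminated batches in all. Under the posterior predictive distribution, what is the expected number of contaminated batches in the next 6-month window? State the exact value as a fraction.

110/7

Total count 22 over total exposure 6 months.
Gamma(α, β) with Poisson data over total exposure Σt gives posterior Gamma(α+Σx, β+Σt) = Gamma(55, 21).
Predictive mean over a 6-month window = T·E[λ|data] = 6·55/21 = 110/7.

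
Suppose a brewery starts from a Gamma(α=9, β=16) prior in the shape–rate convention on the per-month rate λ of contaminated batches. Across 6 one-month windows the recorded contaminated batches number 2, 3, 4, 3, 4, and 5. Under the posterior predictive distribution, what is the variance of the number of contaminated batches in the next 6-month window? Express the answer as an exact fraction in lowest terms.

1260/121

Total count: 2 + 3 + 4 + 3 + 4 + 5 = 21.
Total exposure: 6 months.
By Gamma–Poisson conjugacy, the posterior is Gamma(α + Σx, β + Σt) = Gamma(9 + 21, 16 + 6) = Gamma(30, 22).
The posterior predictive for a window of length T is Negative Binomial with variance T·α'·(β'+T)/β'² = 6·30·28/484 = 1260/121.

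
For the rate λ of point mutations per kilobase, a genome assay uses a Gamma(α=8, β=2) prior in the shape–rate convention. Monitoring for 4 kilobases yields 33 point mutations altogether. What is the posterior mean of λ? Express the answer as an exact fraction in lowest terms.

Total count 33 over total exposure 4 kilobases.
Gamma(α, β) with Poisson data over total exposure Σt gives posterior Gamma(α+Σx, β+Σt) = Gamma(41, 6).
Posterior mean = α'/β' = 41/6.

41/6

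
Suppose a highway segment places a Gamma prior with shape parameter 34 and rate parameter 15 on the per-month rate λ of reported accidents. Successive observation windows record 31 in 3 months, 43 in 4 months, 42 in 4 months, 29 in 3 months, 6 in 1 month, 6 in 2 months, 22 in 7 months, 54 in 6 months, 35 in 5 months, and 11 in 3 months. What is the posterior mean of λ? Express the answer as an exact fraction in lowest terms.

Total count: 31 + 43 + 42 + 29 + 6 + 6 + 22 + 54 + 35 + 11 = 279.
Total exposure: 3 + 4 + 4 + 3 + 1 + 2 + 7 + 6 + 5 + 3 = 38 months.
The Gamma prior is conjugate for the Poisson rate, so λ | data ~ Gamma(34+279, 15+38) = Gamma(313, 53).
Posterior mean = α'/β' = 313/53.

313/53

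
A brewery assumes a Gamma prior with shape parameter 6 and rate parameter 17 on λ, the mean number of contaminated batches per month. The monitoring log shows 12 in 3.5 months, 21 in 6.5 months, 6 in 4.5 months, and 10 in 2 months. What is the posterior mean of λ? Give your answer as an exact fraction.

110/67

Total count: 12 + 21 + 6 + 10 = 49.
Total exposure: 3.5 + 6.5 + 4.5 + 2 = 16.5 months.
By Gamma–Poisson conjugacy, the posterior is Gamma(α + Σx, β + Σt) = Gamma(6 + 49, 17 + 16.5) = Gamma(55, 67/2).
Posterior mean = α'/β' = 55/(67/2) = 110/67.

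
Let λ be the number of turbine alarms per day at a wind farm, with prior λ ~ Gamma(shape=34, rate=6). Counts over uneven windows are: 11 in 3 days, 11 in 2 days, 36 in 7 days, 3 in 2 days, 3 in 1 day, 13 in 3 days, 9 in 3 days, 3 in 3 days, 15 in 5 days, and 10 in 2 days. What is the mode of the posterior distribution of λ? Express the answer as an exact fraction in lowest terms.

Total count: 11 + 11 + 36 + 3 + 3 + 13 + 9 + 3 + 15 + 10 = 114.
Total exposure: 3 + 2 + 7 + 2 + 1 + 3 + 3 + 3 + 5 + 2 = 31 days.
Gamma(α, β) with Poisson data over total exposure Σt gives posterior Gamma(α+Σx, β+Σt) = Gamma(148, 37).
Posterior mode = (α'−1)/β' = 147/37.

147/37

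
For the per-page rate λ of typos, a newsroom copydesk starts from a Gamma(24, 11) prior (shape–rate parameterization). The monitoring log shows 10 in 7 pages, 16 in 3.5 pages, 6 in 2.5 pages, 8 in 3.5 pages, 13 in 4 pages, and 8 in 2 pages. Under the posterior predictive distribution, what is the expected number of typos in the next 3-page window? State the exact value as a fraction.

510/67

Total count: 10 + 16 + 6 + 8 + 13 + 8 = 61.
Total exposure: 7 + 3.5 + 2.5 + 3.5 + 4 + 2 = 22.5 pages.
By Gamma–Poisson conjugacy, the posterior is Gamma(α + Σx, β + Σt) = Gamma(24 + 61, 11 + 22.5) = Gamma(85, 67/2).
Predictive mean over a 3-page window = T·E[λ|data] = 3·85/(67/2) = 510/67.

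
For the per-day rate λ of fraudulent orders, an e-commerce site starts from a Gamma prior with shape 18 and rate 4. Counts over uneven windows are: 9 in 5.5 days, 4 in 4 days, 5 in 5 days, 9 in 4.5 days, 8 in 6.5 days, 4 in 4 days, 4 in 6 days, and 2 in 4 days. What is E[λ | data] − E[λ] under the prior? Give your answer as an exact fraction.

-177/58

Total count: 9 + 4 + 5 + 9 + 8 + 4 + 4 + 2 = 45.
Total exposure: 5.5 + 4 + 5 + 4.5 + 6.5 + 4 + 6 + 4 = 39.5 days.
The Gamma prior is conjugate for the Poisson rate, so λ | data ~ Gamma(18+45, 4+39.5) = Gamma(63, 87/2).
Posterior mean = 63/(87/2) = 42/29; prior mean = 18/4 = 9/2. Difference = 42/29 − 9/2 = -177/58.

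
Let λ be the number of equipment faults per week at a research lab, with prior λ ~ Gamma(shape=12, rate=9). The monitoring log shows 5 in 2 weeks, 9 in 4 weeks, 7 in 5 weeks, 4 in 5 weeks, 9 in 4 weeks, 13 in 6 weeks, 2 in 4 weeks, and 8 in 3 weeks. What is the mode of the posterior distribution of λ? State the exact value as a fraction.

34/21

Total count: 5 + 9 + 7 + 4 + 9 + 13 + 2 + 8 = 57.
Total exposure: 2 + 4 + 5 + 5 + 4 + 6 + 4 + 3 = 33 weeks.
Conjugate update: add total count to the shape and total exposure to the rate, giving Gamma(69, 42).
Posterior mode = (α'−1)/β' = 68/42 = 34/21.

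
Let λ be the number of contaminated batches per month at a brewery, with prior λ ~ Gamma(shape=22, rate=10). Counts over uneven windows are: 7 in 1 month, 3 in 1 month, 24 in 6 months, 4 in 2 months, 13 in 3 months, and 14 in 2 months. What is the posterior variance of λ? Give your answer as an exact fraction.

87/625

Total count: 7 + 3 + 24 + 4 + 13 + 14 = 65.
Total exposure: 1 + 1 + 6 + 2 + 3 + 2 = 15 months.
The Gamma prior is conjugate for the Poisson rate, so λ | data ~ Gamma(22+65, 10+15) = Gamma(87, 25).
Posterior variance = α'/β'² = 87/625.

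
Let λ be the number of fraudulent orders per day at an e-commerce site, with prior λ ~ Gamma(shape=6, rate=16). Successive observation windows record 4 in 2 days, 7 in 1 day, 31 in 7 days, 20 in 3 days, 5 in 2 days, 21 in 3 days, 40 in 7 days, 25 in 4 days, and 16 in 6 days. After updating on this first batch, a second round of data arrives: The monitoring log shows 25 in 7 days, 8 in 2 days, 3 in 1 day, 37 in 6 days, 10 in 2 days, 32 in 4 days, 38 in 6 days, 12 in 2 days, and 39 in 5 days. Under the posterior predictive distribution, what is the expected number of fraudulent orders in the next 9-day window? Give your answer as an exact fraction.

3411/86

Total count: 4 + 7 + 31 + 20 + 5 + 21 + 40 + 25 + 16 = 169.
Total exposure: 2 + 1 + 7 + 3 + 2 + 3 + 7 + 4 + 6 = 35 days.
After the first batch: Gamma(6 + 169, 16 + 35) = Gamma(175, 51).
Total count: 25 + 8 + 3 + 37 + 10 + 32 + 38 + 12 + 39 = 204.
Total exposure: 7 + 2 + 1 + 6 + 2 + 4 + 6 + 2 + 5 = 35 days.
After the second batch: Gamma(175 + 204, 51 + 35) = Gamma(379, 86).
Predictive mean over a 9-day window = T·E[λ|data] = 9·379/86 = 3411/86.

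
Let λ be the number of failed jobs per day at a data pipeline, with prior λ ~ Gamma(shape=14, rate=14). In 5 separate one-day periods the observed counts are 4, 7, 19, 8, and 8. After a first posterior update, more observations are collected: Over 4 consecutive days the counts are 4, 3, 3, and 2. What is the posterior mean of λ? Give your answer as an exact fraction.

Total count: 4 + 7 + 19 + 8 + 8 = 46.
Total exposure: 5 days.
After the first batch: Gamma(14 + 46, 14 + 5) = Gamma(60, 19).
Total count: 4 + 3 + 3 + 2 = 12.
Total exposure: 4 days.
After the second batch: Gamma(60 + 12, 19 + 4) = Gamma(72, 23).
Posterior mean = α'/β' = 72/23.

72/23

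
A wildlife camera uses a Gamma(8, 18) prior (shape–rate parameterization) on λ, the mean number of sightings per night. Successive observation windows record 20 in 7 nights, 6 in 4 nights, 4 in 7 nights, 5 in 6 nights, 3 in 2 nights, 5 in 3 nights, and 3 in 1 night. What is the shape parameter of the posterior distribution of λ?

Total count: 20 + 6 + 4 + 5 + 3 + 5 + 3 = 46.
Total exposure: 7 + 4 + 7 + 6 + 2 + 3 + 1 = 30 nights.
Gamma(α, β) with Poisson data over total exposure Σt gives posterior Gamma(α+Σx, β+Σt) = Gamma(54, 48).

54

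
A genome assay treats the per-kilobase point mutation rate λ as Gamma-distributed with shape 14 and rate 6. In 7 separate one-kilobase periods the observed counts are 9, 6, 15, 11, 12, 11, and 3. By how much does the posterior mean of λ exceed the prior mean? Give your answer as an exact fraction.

152/39

Total count: 9 + 6 + 15 + 11 + 12 + 11 + 3 = 67.
Total exposure: 7 kilobases.
Posterior: α' = 14 + 67 = 81, β' = 6 + 7 = 13.
Posterior mean = 81/13 = 81/13; prior mean = 14/6 = 7/3. Difference = 81/13 − 7/3 = 152/39.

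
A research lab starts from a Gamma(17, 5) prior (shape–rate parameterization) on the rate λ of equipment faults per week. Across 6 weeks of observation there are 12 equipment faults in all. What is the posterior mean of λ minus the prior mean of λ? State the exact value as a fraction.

-42/55

Total count 12 over total exposure 6 weeks.
By Gamma–Poisson conjugacy, the posterior is Gamma(α + Σx, β + Σt) = Gamma(17 + 12, 5 + 6) = Gamma(29, 11).
Posterior mean = 29/11 = 29/11; prior mean = 17/5 = 17/5. Difference = 29/11 − 17/5 = -42/55.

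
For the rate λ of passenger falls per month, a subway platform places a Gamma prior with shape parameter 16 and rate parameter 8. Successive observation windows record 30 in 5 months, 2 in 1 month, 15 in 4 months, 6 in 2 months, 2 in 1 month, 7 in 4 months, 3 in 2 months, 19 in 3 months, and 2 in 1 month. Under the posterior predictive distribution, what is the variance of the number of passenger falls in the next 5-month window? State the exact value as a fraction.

18360/961

Total count: 30 + 2 + 15 + 6 + 2 + 7 + 3 + 19 + 2 = 86.
Total exposure: 5 + 1 + 4 + 2 + 1 + 4 + 2 + 3 + 1 = 23 months.
The Gamma prior is conjugate for the Poisson rate, so λ | data ~ Gamma(16+86, 8+23) = Gamma(102, 31).
The posterior predictive for a window of length T is Negative Binomial with variance T·α'·(β'+T)/β'² = 5·102·36/961 = 18360/961.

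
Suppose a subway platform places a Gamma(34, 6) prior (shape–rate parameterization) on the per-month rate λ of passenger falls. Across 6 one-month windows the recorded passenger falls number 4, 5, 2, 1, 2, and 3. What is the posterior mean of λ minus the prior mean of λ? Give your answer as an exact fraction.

-17/12

Total count: 4 + 5 + 2 + 1 + 2 + 3 = 17.
Total exposure: 6 months.
By Gamma–Poisson conjugacy, the posterior is Gamma(α + Σx, β + Σt) = Gamma(34 + 17, 6 + 6) = Gamma(51, 12).
Posterior mean = 51/12 = 17/4; prior mean = 34/6 = 17/3. Difference = 17/4 − 17/3 = -17/12.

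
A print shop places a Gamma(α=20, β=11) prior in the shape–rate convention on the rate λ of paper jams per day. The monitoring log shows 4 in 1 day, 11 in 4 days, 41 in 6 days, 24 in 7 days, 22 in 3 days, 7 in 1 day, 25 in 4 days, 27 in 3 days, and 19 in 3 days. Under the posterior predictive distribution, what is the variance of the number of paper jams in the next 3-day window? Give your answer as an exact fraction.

27600/1849

Total count: 4 + 11 + 41 + 24 + 22 + 7 + 25 + 27 + 19 = 180.
Total exposure: 1 + 4 + 6 + 7 + 3 + 1 + 4 + 3 + 3 = 32 days.
Conjugate update: add total count to the shape and total exposure to the rate, giving Gamma(200, 43).
The posterior predictive for a window of length T is Negative Binomial with variance T·α'·(β'+T)/β'² = 3·200·46/1849 = 27600/1849.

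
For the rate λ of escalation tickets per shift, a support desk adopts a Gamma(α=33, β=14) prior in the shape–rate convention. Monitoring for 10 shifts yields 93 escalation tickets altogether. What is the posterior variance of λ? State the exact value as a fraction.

7/32

Total count 93 over total exposure 10 shifts.
Posterior: α' = 33 + 93 = 126, β' = 14 + 10 = 24.
Posterior variance = α'/β'² = 126/576 = 7/32.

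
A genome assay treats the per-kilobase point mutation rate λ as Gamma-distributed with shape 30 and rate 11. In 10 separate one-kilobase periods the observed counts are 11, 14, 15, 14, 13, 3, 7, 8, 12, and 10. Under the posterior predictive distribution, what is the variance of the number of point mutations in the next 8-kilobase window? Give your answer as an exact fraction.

Total count: 11 + 14 + 15 + 14 + 13 + 3 + 7 + 8 + 12 + 10 = 107.
Total exposure: 10 kilobases.
Gamma(α, β) with Poisson data over total exposure Σt gives posterior Gamma(α+Σx, β+Σt) = Gamma(137, 21).
The posterior predictive for a window of length T is Negative Binomial with variance T·α'·(β'+T)/β'² = 8·137·29/441 = 31784/441.

31784/441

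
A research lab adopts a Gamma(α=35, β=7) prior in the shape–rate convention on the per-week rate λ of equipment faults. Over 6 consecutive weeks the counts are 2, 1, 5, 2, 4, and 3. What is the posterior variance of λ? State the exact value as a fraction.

4/13

Total count: 2 + 1 + 5 + 2 + 4 + 3 = 17.
Total exposure: 6 weeks.
Gamma(α, β) with Poisson data over total exposure Σt gives posterior Gamma(α+Σx, β+Σt) = Gamma(52, 13).
Posterior variance = α'/β'² = 52/169 = 4/13.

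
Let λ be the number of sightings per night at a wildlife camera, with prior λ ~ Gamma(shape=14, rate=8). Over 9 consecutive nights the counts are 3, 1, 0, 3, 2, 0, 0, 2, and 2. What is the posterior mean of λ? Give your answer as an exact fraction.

Total count: 3 + 1 + 0 + 3 + 2 + 0 + 0 + 2 + 2 = 13.
Total exposure: 9 nights.
By Gamma–Poisson conjugacy, the posterior is Gamma(α + Σx, β + Σt) = Gamma(14 + 13, 8 + 9) = Gamma(27, 17).
Posterior mean = α'/β' = 27/17.

27/17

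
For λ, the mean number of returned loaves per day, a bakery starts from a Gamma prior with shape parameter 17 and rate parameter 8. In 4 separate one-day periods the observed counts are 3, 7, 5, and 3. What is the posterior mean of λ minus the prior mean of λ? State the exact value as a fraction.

19/24

Total count: 3 + 7 + 5 + 3 = 18.
Total exposure: 4 days.
The Gamma prior is conjugate for the Poisson rate, so λ | data ~ Gamma(17+18, 8+4) = Gamma(35, 12).
Posterior mean = 35/12 = 35/12; prior mean = 17/8 = 17/8. Difference = 35/12 − 17/8 = 19/24.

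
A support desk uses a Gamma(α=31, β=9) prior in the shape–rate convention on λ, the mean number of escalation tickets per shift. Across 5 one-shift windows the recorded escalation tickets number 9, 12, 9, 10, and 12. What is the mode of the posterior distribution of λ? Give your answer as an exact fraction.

Total count: 9 + 12 + 9 + 10 + 12 = 52.
Total exposure: 5 shifts.
Conjugate update: add total count to the shape and total exposure to the rate, giving Gamma(83, 14).
Posterior mode = (α'−1)/β' = 82/14 = 41/7.

41/7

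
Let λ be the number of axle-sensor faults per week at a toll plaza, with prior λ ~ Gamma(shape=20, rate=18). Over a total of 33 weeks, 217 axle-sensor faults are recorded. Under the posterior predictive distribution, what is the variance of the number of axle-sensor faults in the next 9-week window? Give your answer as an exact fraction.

Total count 217 over total exposure 33 weeks.
Posterior: α' = 20 + 217 = 237, β' = 18 + 33 = 51.
The posterior predictive for a window of length T is Negative Binomial with variance T·α'·(β'+T)/β'² = 9·237·60/2601 = 14220/289.

14220/289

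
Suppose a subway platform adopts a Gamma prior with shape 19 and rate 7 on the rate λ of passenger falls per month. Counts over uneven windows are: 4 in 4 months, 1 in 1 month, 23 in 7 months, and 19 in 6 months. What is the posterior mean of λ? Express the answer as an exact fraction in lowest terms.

Total count: 4 + 1 + 23 + 19 = 47.
Total exposure: 4 + 1 + 7 + 6 = 18 months.
Posterior: α' = 19 + 47 = 66, β' = 7 + 18 = 25.
Posterior mean = α'/β' = 66/25.

66/25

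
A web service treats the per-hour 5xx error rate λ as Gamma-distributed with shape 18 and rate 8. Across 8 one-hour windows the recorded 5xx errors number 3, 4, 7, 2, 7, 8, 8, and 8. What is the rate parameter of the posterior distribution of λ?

Total count: 3 + 4 + 7 + 2 + 7 + 8 + 8 + 8 = 47.
Total exposure: 8 hours.
By Gamma–Poisson conjugacy, the posterior is Gamma(α + Σx, β + Σt) = Gamma(18 + 47, 8 + 8) = Gamma(65, 16).

16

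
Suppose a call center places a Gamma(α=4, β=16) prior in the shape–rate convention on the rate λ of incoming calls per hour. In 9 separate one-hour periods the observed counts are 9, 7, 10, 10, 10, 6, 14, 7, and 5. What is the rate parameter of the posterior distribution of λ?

Total count: 9 + 7 + 10 + 10 + 10 + 6 + 14 + 7 + 5 = 78.
Total exposure: 9 hours.
Conjugate update: add total count to the shape and total exposure to the rate, giving Gamma(82, 25).

25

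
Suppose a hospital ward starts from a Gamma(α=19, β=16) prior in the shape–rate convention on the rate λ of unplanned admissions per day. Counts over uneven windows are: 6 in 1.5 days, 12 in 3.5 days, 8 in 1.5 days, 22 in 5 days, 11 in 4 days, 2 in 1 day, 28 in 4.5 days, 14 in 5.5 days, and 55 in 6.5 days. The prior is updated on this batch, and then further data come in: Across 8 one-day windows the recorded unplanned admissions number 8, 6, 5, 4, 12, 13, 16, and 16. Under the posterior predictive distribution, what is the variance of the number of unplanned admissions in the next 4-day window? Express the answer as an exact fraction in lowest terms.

Total count: 6 + 12 + 8 + 22 + 11 + 2 + 28 + 14 + 55 = 158.
Total exposure: 1.5 + 3.5 + 1.5 + 5 + 4 + 1 + 4.5 + 5.5 + 6.5 = 33 days.
After the first batch: Gamma(19 + 158, 16 + 33) = Gamma(177, 49).
Total count: 8 + 6 + 5 + 4 + 12 + 13 + 16 + 16 = 80.
Total exposure: 8 days.
After the second batch: Gamma(177 + 80, 49 + 8) = Gamma(257, 57).
The posterior predictive for a window of length T is Negative Binomial with variance T·α'·(β'+T)/β'² = 4·257·61/3249 = 62708/3249.

62708/3249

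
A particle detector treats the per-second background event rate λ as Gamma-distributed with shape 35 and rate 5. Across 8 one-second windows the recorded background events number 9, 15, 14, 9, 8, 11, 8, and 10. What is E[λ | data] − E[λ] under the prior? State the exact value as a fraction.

Total count: 9 + 15 + 14 + 9 + 8 + 11 + 8 + 10 = 84.
Total exposure: 8 seconds.
Conjugate update: add total count to the shape and total exposure to the rate, giving Gamma(119, 13).
Posterior mean = 119/13 = 119/13; prior mean = 35/5 = 7. Difference = 119/13 − 7 = 28/13.

28/13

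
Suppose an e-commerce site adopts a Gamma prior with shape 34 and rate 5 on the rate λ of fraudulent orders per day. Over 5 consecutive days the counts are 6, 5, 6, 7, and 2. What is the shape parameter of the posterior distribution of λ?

Total count: 6 + 5 + 6 + 7 + 2 = 26.
Total exposure: 5 days.
Gamma(α, β) with Poisson data over total exposure Σt gives posterior Gamma(α+Σx, β+Σt) = Gamma(60, 10).

60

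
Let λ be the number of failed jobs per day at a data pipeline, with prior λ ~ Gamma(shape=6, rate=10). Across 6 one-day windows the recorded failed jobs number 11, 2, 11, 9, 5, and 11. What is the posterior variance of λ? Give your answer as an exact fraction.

55/256

Total count: 11 + 2 + 11 + 9 + 5 + 11 = 49.
Total exposure: 6 days.
The Gamma prior is conjugate for the Poisson rate, so λ | data ~ Gamma(6+49, 10+6) = Gamma(55, 16).
Posterior variance = α'/β'² = 55/256.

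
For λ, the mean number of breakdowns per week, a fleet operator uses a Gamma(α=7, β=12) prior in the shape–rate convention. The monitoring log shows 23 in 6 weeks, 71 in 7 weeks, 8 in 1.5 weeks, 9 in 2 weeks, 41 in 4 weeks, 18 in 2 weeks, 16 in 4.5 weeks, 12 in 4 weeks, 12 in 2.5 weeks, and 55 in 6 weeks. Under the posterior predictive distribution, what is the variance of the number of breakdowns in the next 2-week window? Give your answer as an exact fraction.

Total count: 23 + 71 + 8 + 9 + 41 + 18 + 16 + 12 + 12 + 55 = 265.
Total exposure: 6 + 7 + 1.5 + 2 + 4 + 2 + 4.5 + 4 + 2.5 + 6 = 39.5 weeks.
The Gamma prior is conjugate for the Poisson rate, so λ | data ~ Gamma(7+265, 12+39.5) = Gamma(272, 103/2).
The posterior predictive for a window of length T is Negative Binomial with variance T·α'·(β'+T)/β'² = 2·272·(107/2)/(10609/4) = 116416/10609.

116416/10609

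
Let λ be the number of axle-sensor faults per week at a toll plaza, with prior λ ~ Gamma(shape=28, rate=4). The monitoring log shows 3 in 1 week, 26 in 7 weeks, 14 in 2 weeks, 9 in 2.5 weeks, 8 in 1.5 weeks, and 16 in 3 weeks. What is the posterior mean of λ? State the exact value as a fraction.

Total count: 3 + 26 + 14 + 9 + 8 + 16 = 76.
Total exposure: 1 + 7 + 2 + 2.5 + 1.5 + 3 = 17 weeks.
Conjugate update: add total count to the shape and total exposure to the rate, giving Gamma(104, 21).
Posterior mean = α'/β' = 104/21.

104/21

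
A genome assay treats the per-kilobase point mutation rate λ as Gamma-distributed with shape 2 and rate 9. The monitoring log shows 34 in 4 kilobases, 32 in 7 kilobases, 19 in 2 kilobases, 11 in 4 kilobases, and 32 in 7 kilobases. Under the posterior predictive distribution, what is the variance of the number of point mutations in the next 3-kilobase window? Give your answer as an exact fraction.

Total count: 34 + 32 + 19 + 11 + 32 = 128.
Total exposure: 4 + 7 + 2 + 4 + 7 = 24 kilobases.
Posterior: α' = 2 + 128 = 130, β' = 9 + 24 = 33.
The posterior predictive for a window of length T is Negative Binomial with variance T·α'·(β'+T)/β'² = 3·130·36/1089 = 1560/121.

1560/121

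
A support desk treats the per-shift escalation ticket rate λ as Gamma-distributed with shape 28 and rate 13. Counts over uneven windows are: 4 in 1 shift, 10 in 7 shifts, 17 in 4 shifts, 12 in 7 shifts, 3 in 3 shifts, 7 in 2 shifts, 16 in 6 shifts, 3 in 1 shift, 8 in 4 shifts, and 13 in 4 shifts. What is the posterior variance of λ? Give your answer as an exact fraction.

121/2704

Total count: 4 + 10 + 17 + 12 + 3 + 7 + 16 + 3 + 8 + 13 = 93.
Total exposure: 1 + 7 + 4 + 7 + 3 + 2 + 6 + 1 + 4 + 4 = 39 shifts.
Gamma(α, β) with Poisson data over total exposure Σt gives posterior Gamma(α+Σx, β+Σt) = Gamma(121, 52).
Posterior variance = α'/β'² = 121/2704.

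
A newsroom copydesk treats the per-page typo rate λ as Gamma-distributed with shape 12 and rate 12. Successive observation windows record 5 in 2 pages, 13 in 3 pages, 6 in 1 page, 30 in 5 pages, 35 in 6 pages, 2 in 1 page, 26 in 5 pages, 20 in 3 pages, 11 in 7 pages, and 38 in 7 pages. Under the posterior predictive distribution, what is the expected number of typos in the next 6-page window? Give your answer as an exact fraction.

297/13

Total count: 5 + 13 + 6 + 30 + 35 + 2 + 26 + 20 + 11 + 38 = 186.
Total exposure: 2 + 3 + 1 + 5 + 6 + 1 + 5 + 3 + 7 + 7 = 40 pages.
Posterior: α' = 12 + 186 = 198, β' = 12 + 40 = 52.
Predictive mean over a 6-page window = T·E[λ|data] = 6·198/52 = 297/13.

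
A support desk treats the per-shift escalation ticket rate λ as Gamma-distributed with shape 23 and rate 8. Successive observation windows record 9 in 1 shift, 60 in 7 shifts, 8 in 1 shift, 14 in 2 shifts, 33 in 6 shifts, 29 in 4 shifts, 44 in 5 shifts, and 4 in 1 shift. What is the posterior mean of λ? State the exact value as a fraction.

Total count: 9 + 60 + 8 + 14 + 33 + 29 + 44 + 4 = 201.
Total exposure: 1 + 7 + 1 + 2 + 6 + 4 + 5 + 1 = 27 shifts.
By Gamma–Poisson conjugacy, the posterior is Gamma(α + Σx, β + Σt) = Gamma(23 + 201, 8 + 27) = Gamma(224, 35).
Posterior mean = α'/β' = 224/35 = 32/5.

32/5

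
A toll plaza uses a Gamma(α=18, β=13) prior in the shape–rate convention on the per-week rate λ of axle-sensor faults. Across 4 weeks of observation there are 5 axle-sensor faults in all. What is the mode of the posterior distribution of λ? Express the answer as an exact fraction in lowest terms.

22/17

Total count 5 over total exposure 4 weeks.
Gamma(α, β) with Poisson data over total exposure Σt gives posterior Gamma(α+Σx, β+Σt) = Gamma(23, 17).
Posterior mode = (α'−1)/β' = 22/17.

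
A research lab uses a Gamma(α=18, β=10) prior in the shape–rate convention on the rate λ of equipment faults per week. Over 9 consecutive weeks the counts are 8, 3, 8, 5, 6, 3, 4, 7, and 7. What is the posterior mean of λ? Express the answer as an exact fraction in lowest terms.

69/19

Total count: 8 + 3 + 8 + 5 + 6 + 3 + 4 + 7 + 7 = 51.
Total exposure: 9 weeks.
The Gamma prior is conjugate for the Poisson rate, so λ | data ~ Gamma(18+51, 10+9) = Gamma(69, 19).
Posterior mean = α'/β' = 69/19.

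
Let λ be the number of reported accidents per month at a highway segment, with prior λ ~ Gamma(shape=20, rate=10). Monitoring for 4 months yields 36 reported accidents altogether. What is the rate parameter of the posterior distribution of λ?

14

Total count 36 over total exposure 4 months.
Conjugate update: add total count to the shape and total exposure to the rate, giving Gamma(56, 14).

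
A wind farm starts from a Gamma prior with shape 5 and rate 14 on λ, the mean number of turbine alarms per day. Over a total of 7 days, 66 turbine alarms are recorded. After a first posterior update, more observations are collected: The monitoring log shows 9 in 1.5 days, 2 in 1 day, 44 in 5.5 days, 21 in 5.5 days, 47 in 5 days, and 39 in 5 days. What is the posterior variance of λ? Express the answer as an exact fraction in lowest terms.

932/7921

Total count 66 over total exposure 7 days.
After the first batch: Gamma(5 + 66, 14 + 7) = Gamma(71, 21).
Total count: 9 + 2 + 44 + 21 + 47 + 39 = 162.
Total exposure: 1.5 + 1 + 5.5 + 5.5 + 5 + 5 = 23.5 days.
After the second batch: Gamma(71 + 162, 21 + 23.5) = Gamma(233, 89/2).
Posterior variance = α'/β'² = 233/(7921/4) = 932/7921.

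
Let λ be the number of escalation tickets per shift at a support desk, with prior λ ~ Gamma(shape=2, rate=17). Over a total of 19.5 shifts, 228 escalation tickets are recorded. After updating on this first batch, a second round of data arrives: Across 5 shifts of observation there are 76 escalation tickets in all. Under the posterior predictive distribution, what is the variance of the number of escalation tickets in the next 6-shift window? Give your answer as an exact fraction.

348840/6889

Total count 228 over total exposure 19.5 shifts.
After the first batch: Gamma(2 + 228, 17 + 19.5) = Gamma(230, 73/2).
Total count 76 over total exposure 5 shifts.
After the second batch: Gamma(230 + 76, 73/2 + 5) = Gamma(306, 83/2).
The posterior predictive for a window of length T is Negative Binomial with variance T·α'·(β'+T)/β'² = 6·306·(95/2)/(6889/4) = 348840/6889.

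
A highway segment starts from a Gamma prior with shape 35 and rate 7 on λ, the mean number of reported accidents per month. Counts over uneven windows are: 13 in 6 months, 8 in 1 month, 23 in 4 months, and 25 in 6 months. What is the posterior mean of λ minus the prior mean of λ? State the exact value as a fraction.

-2/3

Total count: 13 + 8 + 23 + 25 = 69.
Total exposure: 6 + 1 + 4 + 6 = 17 months.
The Gamma prior is conjugate for the Poisson rate, so λ | data ~ Gamma(35+69, 7+17) = Gamma(104, 24).
Posterior mean = 104/24 = 13/3; prior mean = 35/7 = 5. Difference = 13/3 − 5 = -2/3.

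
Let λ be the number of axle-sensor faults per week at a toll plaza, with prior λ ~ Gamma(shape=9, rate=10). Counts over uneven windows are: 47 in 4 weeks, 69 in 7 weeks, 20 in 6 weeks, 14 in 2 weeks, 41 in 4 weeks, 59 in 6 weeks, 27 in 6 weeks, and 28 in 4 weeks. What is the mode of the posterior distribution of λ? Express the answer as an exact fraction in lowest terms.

Total count: 47 + 69 + 20 + 14 + 41 + 59 + 27 + 28 = 305.
Total exposure: 4 + 7 + 6 + 2 + 4 + 6 + 6 + 4 = 39 weeks.
Conjugate update: add total count to the shape and total exposure to the rate, giving Gamma(314, 49).
Posterior mode = (α'−1)/β' = 313/49.

313/49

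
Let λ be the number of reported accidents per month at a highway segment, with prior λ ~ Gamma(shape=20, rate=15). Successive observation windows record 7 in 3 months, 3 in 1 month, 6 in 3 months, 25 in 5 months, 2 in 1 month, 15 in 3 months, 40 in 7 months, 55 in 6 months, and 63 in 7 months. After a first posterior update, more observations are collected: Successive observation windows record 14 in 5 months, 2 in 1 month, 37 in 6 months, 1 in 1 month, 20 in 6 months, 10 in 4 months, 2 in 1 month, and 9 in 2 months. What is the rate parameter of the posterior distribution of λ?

Total count: 7 + 3 + 6 + 25 + 2 + 15 + 40 + 55 + 63 = 216.
Total exposure: 3 + 1 + 3 + 5 + 1 + 3 + 7 + 6 + 7 = 36 months.
After the first batch: Gamma(20 + 216, 15 + 36) = Gamma(236, 51).
Total count: 14 + 2 + 37 + 1 + 20 + 10 + 2 + 9 = 95.
Total exposure: 5 + 1 + 6 + 1 + 6 + 4 + 1 + 2 = 26 months.
After the second batch: Gamma(236 + 95, 51 + 26) = Gamma(331, 77).

77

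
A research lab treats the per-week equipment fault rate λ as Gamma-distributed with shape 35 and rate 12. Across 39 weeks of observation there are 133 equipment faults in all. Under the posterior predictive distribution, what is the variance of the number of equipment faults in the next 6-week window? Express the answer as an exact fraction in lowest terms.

Total count 133 over total exposure 39 weeks.
By Gamma–Poisson conjugacy, the posterior is Gamma(α + Σx, β + Σt) = Gamma(35 + 133, 12 + 39) = Gamma(168, 51).
The posterior predictive for a window of length T is Negative Binomial with variance T·α'·(β'+T)/β'² = 6·168·57/2601 = 6384/289.

6384/289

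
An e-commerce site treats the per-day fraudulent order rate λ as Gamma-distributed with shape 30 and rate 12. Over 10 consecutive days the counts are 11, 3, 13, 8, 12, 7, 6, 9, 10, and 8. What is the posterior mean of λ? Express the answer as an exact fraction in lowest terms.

117/22

Total count: 11 + 3 + 13 + 8 + 12 + 7 + 6 + 9 + 10 + 8 = 87.
Total exposure: 10 days.
Posterior: α' = 30 + 87 = 117, β' = 12 + 10 = 22.
Posterior mean = α'/β' = 117/22.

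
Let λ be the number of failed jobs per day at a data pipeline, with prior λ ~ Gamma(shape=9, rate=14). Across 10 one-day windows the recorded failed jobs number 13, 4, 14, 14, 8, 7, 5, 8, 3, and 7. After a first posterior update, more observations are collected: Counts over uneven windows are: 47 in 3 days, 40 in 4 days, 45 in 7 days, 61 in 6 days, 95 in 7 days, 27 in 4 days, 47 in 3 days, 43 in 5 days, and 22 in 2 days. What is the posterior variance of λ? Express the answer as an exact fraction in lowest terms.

Total count: 13 + 4 + 14 + 14 + 8 + 7 + 5 + 8 + 3 + 7 = 83.
Total exposure: 10 days.
After the first batch: Gamma(9 + 83, 14 + 10) = Gamma(92, 24).
Total count: 47 + 40 + 45 + 61 + 95 + 27 + 47 + 43 + 22 = 427.
Total exposure: 3 + 4 + 7 + 6 + 7 + 4 + 3 + 5 + 2 = 41 days.
After the second batch: Gamma(92 + 427, 24 + 41) = Gamma(519, 65).
Posterior variance = α'/β'² = 519/4225.

519/4225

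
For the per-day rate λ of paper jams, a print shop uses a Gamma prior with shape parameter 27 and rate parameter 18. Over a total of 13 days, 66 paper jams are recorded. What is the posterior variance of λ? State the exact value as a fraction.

Total count 66 over total exposure 13 days.
Gamma(α, β) with Poisson data over total exposure Σt gives posterior Gamma(α+Σx, β+Σt) = Gamma(93, 31).
Posterior variance = α'/β'² = 93/961 = 3/31.

3/31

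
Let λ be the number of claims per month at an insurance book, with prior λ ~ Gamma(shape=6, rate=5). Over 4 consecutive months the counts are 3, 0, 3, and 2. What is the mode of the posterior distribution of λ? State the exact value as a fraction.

Total count: 3 + 0 + 3 + 2 = 8.
Total exposure: 4 months.
Conjugate update: add total count to the shape and total exposure to the rate, giving Gamma(14, 9).
Posterior mode = (α'−1)/β' = 13/9.

13/9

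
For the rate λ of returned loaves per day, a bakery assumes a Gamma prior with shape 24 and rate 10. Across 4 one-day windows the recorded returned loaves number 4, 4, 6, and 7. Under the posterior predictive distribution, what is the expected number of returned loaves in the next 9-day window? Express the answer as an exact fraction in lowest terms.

405/14

Total count: 4 + 4 + 6 + 7 = 21.
Total exposure: 4 days.
Gamma(α, β) with Poisson data over total exposure Σt gives posterior Gamma(α+Σx, β+Σt) = Gamma(45, 14).
Predictive mean over a 9-day window = T·E[λ|data] = 9·45/14 = 405/14.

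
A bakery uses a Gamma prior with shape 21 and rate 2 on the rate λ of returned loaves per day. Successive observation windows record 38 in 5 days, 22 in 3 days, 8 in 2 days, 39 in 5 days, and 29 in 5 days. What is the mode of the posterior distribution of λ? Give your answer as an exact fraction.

78/11

Total count: 38 + 22 + 8 + 39 + 29 = 136.
Total exposure: 5 + 3 + 2 + 5 + 5 = 20 days.
Gamma(α, β) with Poisson data over total exposure Σt gives posterior Gamma(α+Σx, β+Σt) = Gamma(157, 22).
Posterior mode = (α'−1)/β' = 156/22 = 78/11.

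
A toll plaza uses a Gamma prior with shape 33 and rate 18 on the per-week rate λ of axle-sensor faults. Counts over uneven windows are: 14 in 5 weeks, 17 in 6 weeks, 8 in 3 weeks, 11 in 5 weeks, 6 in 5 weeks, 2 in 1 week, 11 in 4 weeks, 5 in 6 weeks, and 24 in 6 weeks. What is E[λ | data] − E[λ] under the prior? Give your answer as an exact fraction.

Total count: 14 + 17 + 8 + 11 + 6 + 2 + 11 + 5 + 24 = 98.
Total exposure: 5 + 6 + 3 + 5 + 5 + 1 + 4 + 6 + 6 = 41 weeks.
Posterior: α' = 33 + 98 = 131, β' = 18 + 41 = 59.
Posterior mean = 131/59 = 131/59; prior mean = 33/18 = 11/6. Difference = 131/59 − 11/6 = 137/354.

137/354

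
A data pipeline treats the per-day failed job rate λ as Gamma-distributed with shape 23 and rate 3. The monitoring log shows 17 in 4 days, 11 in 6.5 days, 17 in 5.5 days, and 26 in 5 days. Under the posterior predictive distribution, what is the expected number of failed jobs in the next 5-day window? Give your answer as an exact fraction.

Total count: 17 + 11 + 17 + 26 = 71.
Total exposure: 4 + 6.5 + 5.5 + 5 = 21 days.
By Gamma–Poisson conjugacy, the posterior is Gamma(α + Σx, β + Σt) = Gamma(23 + 71, 3 + 21) = Gamma(94, 24).
Predictive mean over a 5-day window = T·E[λ|data] = 5·94/24 = 235/12.

235/12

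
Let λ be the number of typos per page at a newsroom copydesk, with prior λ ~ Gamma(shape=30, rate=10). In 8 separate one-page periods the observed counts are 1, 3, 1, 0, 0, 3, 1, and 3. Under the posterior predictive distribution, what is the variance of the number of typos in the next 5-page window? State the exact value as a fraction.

805/54

Total count: 1 + 3 + 1 + 0 + 0 + 3 + 1 + 3 = 12.
Total exposure: 8 pages.
The Gamma prior is conjugate for the Poisson rate, so λ | data ~ Gamma(30+12, 10+8) = Gamma(42, 18).
The posterior predictive for a window of length T is Negative Binomial with variance T·α'·(β'+T)/β'² = 5·42·23/324 = 805/54.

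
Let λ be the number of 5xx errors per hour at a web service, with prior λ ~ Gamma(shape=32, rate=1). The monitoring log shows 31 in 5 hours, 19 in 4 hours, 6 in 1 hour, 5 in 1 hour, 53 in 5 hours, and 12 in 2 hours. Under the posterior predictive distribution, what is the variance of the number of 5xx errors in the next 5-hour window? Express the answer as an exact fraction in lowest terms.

Total count: 31 + 19 + 6 + 5 + 53 + 12 = 126.
Total exposure: 5 + 4 + 1 + 1 + 5 + 2 = 18 hours.
Conjugate update: add total count to the shape and total exposure to the rate, giving Gamma(158, 19).
The posterior predictive for a window of length T is Negative Binomial with variance T·α'·(β'+T)/β'² = 5·158·24/361 = 18960/361.

18960/361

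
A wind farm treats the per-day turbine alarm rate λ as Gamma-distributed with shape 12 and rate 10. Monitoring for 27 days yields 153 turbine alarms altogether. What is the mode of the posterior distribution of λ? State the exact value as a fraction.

164/37

Total count 153 over total exposure 27 days.
Gamma(α, β) with Poisson data over total exposure Σt gives posterior Gamma(α+Σx, β+Σt) = Gamma(165, 37).
Posterior mode = (α'−1)/β' = 164/37.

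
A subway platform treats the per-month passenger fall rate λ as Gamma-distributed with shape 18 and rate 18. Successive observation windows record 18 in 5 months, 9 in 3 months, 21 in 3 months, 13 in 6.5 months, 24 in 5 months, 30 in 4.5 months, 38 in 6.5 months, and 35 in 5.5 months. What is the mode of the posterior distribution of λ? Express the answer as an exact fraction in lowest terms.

Total count: 18 + 9 + 21 + 13 + 24 + 30 + 38 + 35 = 188.
Total exposure: 5 + 3 + 3 + 6.5 + 5 + 4.5 + 6.5 + 5.5 = 39 months.
Gamma(α, β) with Poisson data over total exposure Σt gives posterior Gamma(α+Σx, β+Σt) = Gamma(206, 57).
Posterior mode = (α'−1)/β' = 205/57.

205/57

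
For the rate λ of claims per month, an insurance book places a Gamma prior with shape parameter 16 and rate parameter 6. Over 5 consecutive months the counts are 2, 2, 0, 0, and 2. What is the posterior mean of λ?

Total count: 2 + 2 + 0 + 0 + 2 = 6.
Total exposure: 5 months.
By Gamma–Poisson conjugacy, the posterior is Gamma(α + Σx, β + Σt) = Gamma(16 + 6, 6 + 5) = Gamma(22, 11).
Posterior mean = α'/β' = 22/11 = 2.

2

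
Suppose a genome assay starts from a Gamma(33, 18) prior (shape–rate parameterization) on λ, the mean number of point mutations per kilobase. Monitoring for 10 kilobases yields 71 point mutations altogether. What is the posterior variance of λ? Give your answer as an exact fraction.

13/98

Total count 71 over total exposure 10 kilobases.
The Gamma prior is conjugate for the Poisson rate, so λ | data ~ Gamma(33+71, 18+10) = Gamma(104, 28).
Posterior variance = α'/β'² = 104/784 = 13/98.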